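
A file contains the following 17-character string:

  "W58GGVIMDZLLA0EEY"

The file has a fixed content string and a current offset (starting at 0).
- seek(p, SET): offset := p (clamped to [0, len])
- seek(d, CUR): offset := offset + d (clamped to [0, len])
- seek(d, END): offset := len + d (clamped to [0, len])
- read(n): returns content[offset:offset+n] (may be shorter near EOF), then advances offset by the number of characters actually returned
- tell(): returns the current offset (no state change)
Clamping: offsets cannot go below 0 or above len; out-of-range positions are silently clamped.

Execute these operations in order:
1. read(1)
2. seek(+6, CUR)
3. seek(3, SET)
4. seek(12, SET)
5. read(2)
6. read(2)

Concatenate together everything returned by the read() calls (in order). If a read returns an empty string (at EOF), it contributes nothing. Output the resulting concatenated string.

Answer: WA0EE

Derivation:
After 1 (read(1)): returned 'W', offset=1
After 2 (seek(+6, CUR)): offset=7
After 3 (seek(3, SET)): offset=3
After 4 (seek(12, SET)): offset=12
After 5 (read(2)): returned 'A0', offset=14
After 6 (read(2)): returned 'EE', offset=16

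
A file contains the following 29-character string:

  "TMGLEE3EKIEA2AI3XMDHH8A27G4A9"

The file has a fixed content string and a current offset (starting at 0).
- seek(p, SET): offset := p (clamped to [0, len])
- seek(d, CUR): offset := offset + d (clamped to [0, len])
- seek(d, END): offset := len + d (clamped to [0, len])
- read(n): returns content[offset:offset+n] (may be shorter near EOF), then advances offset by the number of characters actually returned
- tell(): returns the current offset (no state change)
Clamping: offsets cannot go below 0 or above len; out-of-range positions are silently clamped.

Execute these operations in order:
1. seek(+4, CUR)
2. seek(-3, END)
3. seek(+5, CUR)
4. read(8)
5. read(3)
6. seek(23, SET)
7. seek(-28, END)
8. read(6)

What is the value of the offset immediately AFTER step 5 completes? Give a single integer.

After 1 (seek(+4, CUR)): offset=4
After 2 (seek(-3, END)): offset=26
After 3 (seek(+5, CUR)): offset=29
After 4 (read(8)): returned '', offset=29
After 5 (read(3)): returned '', offset=29

Answer: 29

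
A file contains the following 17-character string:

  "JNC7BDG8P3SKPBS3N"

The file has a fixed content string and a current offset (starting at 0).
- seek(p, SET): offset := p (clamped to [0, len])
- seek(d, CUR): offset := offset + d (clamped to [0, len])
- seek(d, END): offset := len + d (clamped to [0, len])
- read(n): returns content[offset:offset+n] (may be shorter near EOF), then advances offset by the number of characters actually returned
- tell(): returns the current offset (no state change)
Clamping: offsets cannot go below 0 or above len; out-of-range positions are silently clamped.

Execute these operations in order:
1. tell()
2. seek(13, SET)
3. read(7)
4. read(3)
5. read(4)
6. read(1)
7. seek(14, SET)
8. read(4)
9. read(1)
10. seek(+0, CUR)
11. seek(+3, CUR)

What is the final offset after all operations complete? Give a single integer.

Answer: 17

Derivation:
After 1 (tell()): offset=0
After 2 (seek(13, SET)): offset=13
After 3 (read(7)): returned 'BS3N', offset=17
After 4 (read(3)): returned '', offset=17
After 5 (read(4)): returned '', offset=17
After 6 (read(1)): returned '', offset=17
After 7 (seek(14, SET)): offset=14
After 8 (read(4)): returned 'S3N', offset=17
After 9 (read(1)): returned '', offset=17
After 10 (seek(+0, CUR)): offset=17
After 11 (seek(+3, CUR)): offset=17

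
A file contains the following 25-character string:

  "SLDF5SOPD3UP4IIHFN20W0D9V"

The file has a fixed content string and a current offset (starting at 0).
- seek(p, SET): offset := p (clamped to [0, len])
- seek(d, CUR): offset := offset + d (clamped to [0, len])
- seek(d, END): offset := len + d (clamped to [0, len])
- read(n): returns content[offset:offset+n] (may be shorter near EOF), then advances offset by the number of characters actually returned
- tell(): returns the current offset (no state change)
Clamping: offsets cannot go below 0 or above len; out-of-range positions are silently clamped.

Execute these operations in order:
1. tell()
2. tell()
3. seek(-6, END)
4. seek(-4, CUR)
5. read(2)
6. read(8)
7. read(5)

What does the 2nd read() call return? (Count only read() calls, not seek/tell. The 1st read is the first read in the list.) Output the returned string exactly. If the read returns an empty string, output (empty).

Answer: N20W0D9V

Derivation:
After 1 (tell()): offset=0
After 2 (tell()): offset=0
After 3 (seek(-6, END)): offset=19
After 4 (seek(-4, CUR)): offset=15
After 5 (read(2)): returned 'HF', offset=17
After 6 (read(8)): returned 'N20W0D9V', offset=25
After 7 (read(5)): returned '', offset=25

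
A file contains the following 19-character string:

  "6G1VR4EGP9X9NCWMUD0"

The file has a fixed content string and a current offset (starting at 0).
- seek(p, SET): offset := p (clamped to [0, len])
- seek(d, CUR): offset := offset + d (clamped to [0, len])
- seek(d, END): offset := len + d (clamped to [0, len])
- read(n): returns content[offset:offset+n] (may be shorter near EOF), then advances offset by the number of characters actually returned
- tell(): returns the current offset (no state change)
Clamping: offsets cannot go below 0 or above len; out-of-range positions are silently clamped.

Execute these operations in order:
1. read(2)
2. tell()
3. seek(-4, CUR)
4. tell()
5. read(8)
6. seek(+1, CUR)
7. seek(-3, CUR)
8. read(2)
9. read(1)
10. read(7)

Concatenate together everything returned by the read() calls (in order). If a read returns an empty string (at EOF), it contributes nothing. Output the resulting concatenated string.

Answer: 6G6G1VR4EGEGP9X9NCWM

Derivation:
After 1 (read(2)): returned '6G', offset=2
After 2 (tell()): offset=2
After 3 (seek(-4, CUR)): offset=0
After 4 (tell()): offset=0
After 5 (read(8)): returned '6G1VR4EG', offset=8
After 6 (seek(+1, CUR)): offset=9
After 7 (seek(-3, CUR)): offset=6
After 8 (read(2)): returned 'EG', offset=8
After 9 (read(1)): returned 'P', offset=9
After 10 (read(7)): returned '9X9NCWM', offset=16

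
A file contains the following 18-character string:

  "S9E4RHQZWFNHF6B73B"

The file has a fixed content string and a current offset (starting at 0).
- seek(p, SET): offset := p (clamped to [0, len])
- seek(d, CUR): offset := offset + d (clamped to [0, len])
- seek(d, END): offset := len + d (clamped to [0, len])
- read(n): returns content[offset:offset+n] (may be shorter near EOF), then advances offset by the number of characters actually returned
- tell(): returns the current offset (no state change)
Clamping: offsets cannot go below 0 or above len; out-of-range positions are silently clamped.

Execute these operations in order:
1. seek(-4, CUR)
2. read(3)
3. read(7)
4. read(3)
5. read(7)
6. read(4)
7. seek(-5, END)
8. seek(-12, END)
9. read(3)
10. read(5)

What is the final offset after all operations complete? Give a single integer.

After 1 (seek(-4, CUR)): offset=0
After 2 (read(3)): returned 'S9E', offset=3
After 3 (read(7)): returned '4RHQZWF', offset=10
After 4 (read(3)): returned 'NHF', offset=13
After 5 (read(7)): returned '6B73B', offset=18
After 6 (read(4)): returned '', offset=18
After 7 (seek(-5, END)): offset=13
After 8 (seek(-12, END)): offset=6
After 9 (read(3)): returned 'QZW', offset=9
After 10 (read(5)): returned 'FNHF6', offset=14

Answer: 14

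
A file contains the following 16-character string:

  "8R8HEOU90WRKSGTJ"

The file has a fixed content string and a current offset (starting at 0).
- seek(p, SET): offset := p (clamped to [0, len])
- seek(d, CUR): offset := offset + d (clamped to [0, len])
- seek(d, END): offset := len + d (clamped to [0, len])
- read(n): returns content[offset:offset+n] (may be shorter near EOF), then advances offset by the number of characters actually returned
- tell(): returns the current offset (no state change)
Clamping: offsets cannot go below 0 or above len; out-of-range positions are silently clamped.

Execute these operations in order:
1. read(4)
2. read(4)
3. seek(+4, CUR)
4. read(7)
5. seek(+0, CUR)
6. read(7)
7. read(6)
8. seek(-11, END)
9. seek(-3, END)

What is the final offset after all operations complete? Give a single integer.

After 1 (read(4)): returned '8R8H', offset=4
After 2 (read(4)): returned 'EOU9', offset=8
After 3 (seek(+4, CUR)): offset=12
After 4 (read(7)): returned 'SGTJ', offset=16
After 5 (seek(+0, CUR)): offset=16
After 6 (read(7)): returned '', offset=16
After 7 (read(6)): returned '', offset=16
After 8 (seek(-11, END)): offset=5
After 9 (seek(-3, END)): offset=13

Answer: 13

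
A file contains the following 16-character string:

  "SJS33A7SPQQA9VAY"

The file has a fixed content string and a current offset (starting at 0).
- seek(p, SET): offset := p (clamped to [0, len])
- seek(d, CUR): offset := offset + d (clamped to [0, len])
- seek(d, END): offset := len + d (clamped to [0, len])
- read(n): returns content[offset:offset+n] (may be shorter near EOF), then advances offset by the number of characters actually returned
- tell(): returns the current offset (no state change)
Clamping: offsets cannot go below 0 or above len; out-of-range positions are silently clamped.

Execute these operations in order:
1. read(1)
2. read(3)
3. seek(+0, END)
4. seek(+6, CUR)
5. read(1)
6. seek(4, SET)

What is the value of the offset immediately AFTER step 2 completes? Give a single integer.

After 1 (read(1)): returned 'S', offset=1
After 2 (read(3)): returned 'JS3', offset=4

Answer: 4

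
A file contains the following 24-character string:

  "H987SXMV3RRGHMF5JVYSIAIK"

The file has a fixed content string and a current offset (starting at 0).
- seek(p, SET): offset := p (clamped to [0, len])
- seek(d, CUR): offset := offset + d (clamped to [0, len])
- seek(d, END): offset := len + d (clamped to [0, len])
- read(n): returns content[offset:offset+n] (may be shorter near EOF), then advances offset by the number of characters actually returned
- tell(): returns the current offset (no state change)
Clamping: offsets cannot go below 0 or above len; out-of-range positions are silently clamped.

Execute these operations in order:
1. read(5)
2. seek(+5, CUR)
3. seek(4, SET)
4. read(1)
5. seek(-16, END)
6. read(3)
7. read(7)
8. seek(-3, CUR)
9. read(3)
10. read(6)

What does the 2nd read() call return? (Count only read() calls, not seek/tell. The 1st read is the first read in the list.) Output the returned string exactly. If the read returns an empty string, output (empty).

After 1 (read(5)): returned 'H987S', offset=5
After 2 (seek(+5, CUR)): offset=10
After 3 (seek(4, SET)): offset=4
After 4 (read(1)): returned 'S', offset=5
After 5 (seek(-16, END)): offset=8
After 6 (read(3)): returned '3RR', offset=11
After 7 (read(7)): returned 'GHMF5JV', offset=18
After 8 (seek(-3, CUR)): offset=15
After 9 (read(3)): returned '5JV', offset=18
After 10 (read(6)): returned 'YSIAIK', offset=24

Answer: S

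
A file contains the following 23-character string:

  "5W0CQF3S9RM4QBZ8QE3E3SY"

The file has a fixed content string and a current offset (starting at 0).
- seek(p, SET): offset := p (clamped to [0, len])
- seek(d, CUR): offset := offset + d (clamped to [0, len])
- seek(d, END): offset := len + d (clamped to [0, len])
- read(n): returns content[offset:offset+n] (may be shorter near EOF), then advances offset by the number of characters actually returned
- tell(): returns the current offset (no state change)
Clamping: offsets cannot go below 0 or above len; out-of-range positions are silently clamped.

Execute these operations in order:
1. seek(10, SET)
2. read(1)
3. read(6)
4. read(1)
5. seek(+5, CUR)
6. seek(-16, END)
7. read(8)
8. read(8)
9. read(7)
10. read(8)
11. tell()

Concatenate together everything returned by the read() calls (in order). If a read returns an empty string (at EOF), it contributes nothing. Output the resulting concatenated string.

Answer: M4QBZ8QES9RM4QBZ8QE3E3SY

Derivation:
After 1 (seek(10, SET)): offset=10
After 2 (read(1)): returned 'M', offset=11
After 3 (read(6)): returned '4QBZ8Q', offset=17
After 4 (read(1)): returned 'E', offset=18
After 5 (seek(+5, CUR)): offset=23
After 6 (seek(-16, END)): offset=7
After 7 (read(8)): returned 'S9RM4QBZ', offset=15
After 8 (read(8)): returned '8QE3E3SY', offset=23
After 9 (read(7)): returned '', offset=23
After 10 (read(8)): returned '', offset=23
After 11 (tell()): offset=23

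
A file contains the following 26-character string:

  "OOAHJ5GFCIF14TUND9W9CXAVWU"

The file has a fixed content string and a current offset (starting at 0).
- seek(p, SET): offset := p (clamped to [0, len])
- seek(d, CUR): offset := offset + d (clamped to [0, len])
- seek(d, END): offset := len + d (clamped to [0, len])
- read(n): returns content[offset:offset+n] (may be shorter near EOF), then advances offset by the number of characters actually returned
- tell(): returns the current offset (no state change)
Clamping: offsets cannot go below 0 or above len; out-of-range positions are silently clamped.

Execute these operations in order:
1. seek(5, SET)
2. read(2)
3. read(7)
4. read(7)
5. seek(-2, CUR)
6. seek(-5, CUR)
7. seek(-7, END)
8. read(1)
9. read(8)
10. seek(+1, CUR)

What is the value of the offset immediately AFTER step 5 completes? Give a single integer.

After 1 (seek(5, SET)): offset=5
After 2 (read(2)): returned '5G', offset=7
After 3 (read(7)): returned 'FCIF14T', offset=14
After 4 (read(7)): returned 'UND9W9C', offset=21
After 5 (seek(-2, CUR)): offset=19

Answer: 19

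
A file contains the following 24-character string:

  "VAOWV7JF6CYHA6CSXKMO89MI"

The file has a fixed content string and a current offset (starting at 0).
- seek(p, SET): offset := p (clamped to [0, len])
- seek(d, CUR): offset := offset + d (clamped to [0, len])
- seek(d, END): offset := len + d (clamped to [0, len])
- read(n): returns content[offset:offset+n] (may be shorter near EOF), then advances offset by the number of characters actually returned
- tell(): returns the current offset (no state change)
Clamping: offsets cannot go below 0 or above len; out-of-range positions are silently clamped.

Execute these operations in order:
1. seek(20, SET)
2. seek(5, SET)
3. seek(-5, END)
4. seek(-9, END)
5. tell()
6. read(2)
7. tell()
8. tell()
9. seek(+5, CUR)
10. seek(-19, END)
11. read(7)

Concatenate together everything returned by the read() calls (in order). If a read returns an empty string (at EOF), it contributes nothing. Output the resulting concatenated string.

Answer: SX7JF6CYH

Derivation:
After 1 (seek(20, SET)): offset=20
After 2 (seek(5, SET)): offset=5
After 3 (seek(-5, END)): offset=19
After 4 (seek(-9, END)): offset=15
After 5 (tell()): offset=15
After 6 (read(2)): returned 'SX', offset=17
After 7 (tell()): offset=17
After 8 (tell()): offset=17
After 9 (seek(+5, CUR)): offset=22
After 10 (seek(-19, END)): offset=5
After 11 (read(7)): returned '7JF6CYH', offset=12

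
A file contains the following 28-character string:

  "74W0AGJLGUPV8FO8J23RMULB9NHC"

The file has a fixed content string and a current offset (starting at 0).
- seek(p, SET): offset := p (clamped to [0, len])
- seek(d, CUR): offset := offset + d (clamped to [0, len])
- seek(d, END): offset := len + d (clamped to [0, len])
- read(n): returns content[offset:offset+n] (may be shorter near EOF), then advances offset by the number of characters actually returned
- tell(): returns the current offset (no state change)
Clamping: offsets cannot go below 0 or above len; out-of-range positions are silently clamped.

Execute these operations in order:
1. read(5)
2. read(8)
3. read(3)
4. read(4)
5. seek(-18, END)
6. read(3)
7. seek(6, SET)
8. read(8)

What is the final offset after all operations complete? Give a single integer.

Answer: 14

Derivation:
After 1 (read(5)): returned '74W0A', offset=5
After 2 (read(8)): returned 'GJLGUPV8', offset=13
After 3 (read(3)): returned 'FO8', offset=16
After 4 (read(4)): returned 'J23R', offset=20
After 5 (seek(-18, END)): offset=10
After 6 (read(3)): returned 'PV8', offset=13
After 7 (seek(6, SET)): offset=6
After 8 (read(8)): returned 'JLGUPV8F', offset=14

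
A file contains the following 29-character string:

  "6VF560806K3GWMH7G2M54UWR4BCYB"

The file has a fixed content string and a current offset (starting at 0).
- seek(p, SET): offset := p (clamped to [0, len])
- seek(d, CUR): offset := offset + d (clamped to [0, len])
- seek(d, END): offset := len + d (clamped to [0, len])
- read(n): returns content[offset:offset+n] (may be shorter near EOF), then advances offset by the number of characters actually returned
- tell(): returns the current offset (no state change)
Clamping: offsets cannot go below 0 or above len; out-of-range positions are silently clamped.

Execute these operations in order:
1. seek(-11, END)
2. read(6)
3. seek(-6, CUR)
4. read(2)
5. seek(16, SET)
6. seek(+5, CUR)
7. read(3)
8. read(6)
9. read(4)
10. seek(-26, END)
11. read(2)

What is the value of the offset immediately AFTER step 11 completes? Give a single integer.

After 1 (seek(-11, END)): offset=18
After 2 (read(6)): returned 'M54UWR', offset=24
After 3 (seek(-6, CUR)): offset=18
After 4 (read(2)): returned 'M5', offset=20
After 5 (seek(16, SET)): offset=16
After 6 (seek(+5, CUR)): offset=21
After 7 (read(3)): returned 'UWR', offset=24
After 8 (read(6)): returned '4BCYB', offset=29
After 9 (read(4)): returned '', offset=29
After 10 (seek(-26, END)): offset=3
After 11 (read(2)): returned '56', offset=5

Answer: 5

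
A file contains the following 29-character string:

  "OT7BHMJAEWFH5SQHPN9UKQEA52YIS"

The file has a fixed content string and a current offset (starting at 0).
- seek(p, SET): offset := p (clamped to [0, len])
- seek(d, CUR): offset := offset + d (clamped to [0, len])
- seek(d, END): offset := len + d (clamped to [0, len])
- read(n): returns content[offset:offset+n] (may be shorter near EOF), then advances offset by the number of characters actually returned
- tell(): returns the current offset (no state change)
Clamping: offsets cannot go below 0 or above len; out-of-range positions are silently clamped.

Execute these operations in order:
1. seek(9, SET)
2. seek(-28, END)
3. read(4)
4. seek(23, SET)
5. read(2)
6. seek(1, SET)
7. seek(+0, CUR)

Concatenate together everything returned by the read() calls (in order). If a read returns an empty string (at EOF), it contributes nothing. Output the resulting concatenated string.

Answer: T7BHA5

Derivation:
After 1 (seek(9, SET)): offset=9
After 2 (seek(-28, END)): offset=1
After 3 (read(4)): returned 'T7BH', offset=5
After 4 (seek(23, SET)): offset=23
After 5 (read(2)): returned 'A5', offset=25
After 6 (seek(1, SET)): offset=1
After 7 (seek(+0, CUR)): offset=1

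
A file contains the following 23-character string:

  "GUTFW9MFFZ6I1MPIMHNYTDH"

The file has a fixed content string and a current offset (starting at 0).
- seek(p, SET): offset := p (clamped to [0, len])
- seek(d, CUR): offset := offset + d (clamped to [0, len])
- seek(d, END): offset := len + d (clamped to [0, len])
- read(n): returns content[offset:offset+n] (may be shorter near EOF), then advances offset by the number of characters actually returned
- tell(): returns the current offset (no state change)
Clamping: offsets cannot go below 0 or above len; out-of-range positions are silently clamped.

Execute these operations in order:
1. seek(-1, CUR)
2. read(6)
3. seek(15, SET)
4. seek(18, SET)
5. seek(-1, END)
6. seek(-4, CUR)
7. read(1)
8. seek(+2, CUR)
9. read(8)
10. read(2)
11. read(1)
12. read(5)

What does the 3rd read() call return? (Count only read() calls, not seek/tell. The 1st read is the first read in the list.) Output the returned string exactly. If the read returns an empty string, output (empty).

After 1 (seek(-1, CUR)): offset=0
After 2 (read(6)): returned 'GUTFW9', offset=6
After 3 (seek(15, SET)): offset=15
After 4 (seek(18, SET)): offset=18
After 5 (seek(-1, END)): offset=22
After 6 (seek(-4, CUR)): offset=18
After 7 (read(1)): returned 'N', offset=19
After 8 (seek(+2, CUR)): offset=21
After 9 (read(8)): returned 'DH', offset=23
After 10 (read(2)): returned '', offset=23
After 11 (read(1)): returned '', offset=23
After 12 (read(5)): returned '', offset=23

Answer: DH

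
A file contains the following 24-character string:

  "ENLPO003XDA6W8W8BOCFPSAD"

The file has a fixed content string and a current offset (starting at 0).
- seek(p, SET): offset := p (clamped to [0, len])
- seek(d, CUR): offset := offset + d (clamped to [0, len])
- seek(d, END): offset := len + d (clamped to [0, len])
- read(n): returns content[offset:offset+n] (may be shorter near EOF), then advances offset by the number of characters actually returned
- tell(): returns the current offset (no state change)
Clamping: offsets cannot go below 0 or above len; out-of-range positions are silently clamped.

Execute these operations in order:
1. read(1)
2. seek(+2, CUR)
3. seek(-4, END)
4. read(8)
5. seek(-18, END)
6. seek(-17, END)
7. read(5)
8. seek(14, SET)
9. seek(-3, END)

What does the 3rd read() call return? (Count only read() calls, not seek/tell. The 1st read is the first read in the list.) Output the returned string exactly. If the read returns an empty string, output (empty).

After 1 (read(1)): returned 'E', offset=1
After 2 (seek(+2, CUR)): offset=3
After 3 (seek(-4, END)): offset=20
After 4 (read(8)): returned 'PSAD', offset=24
After 5 (seek(-18, END)): offset=6
After 6 (seek(-17, END)): offset=7
After 7 (read(5)): returned '3XDA6', offset=12
After 8 (seek(14, SET)): offset=14
After 9 (seek(-3, END)): offset=21

Answer: 3XDA6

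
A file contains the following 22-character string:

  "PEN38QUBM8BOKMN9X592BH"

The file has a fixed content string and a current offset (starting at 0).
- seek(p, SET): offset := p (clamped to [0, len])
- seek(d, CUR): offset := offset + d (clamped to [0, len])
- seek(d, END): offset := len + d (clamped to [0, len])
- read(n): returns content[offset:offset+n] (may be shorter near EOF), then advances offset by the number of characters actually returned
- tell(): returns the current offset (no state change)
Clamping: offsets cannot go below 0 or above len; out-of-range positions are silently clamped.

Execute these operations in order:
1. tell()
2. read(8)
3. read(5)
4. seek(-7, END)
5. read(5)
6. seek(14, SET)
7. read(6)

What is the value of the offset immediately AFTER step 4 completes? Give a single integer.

Answer: 15

Derivation:
After 1 (tell()): offset=0
After 2 (read(8)): returned 'PEN38QUB', offset=8
After 3 (read(5)): returned 'M8BOK', offset=13
After 4 (seek(-7, END)): offset=15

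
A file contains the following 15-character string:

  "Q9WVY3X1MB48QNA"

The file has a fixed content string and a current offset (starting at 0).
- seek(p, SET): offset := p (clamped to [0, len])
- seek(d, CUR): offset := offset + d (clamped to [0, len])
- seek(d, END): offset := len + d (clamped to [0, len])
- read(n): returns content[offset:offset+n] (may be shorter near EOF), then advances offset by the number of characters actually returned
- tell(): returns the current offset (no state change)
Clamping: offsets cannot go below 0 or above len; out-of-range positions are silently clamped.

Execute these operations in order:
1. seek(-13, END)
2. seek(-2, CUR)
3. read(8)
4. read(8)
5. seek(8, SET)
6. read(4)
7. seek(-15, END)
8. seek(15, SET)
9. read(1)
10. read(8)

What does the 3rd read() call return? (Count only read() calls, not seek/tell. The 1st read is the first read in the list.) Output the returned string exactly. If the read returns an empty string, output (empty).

After 1 (seek(-13, END)): offset=2
After 2 (seek(-2, CUR)): offset=0
After 3 (read(8)): returned 'Q9WVY3X1', offset=8
After 4 (read(8)): returned 'MB48QNA', offset=15
After 5 (seek(8, SET)): offset=8
After 6 (read(4)): returned 'MB48', offset=12
After 7 (seek(-15, END)): offset=0
After 8 (seek(15, SET)): offset=15
After 9 (read(1)): returned '', offset=15
After 10 (read(8)): returned '', offset=15

Answer: MB48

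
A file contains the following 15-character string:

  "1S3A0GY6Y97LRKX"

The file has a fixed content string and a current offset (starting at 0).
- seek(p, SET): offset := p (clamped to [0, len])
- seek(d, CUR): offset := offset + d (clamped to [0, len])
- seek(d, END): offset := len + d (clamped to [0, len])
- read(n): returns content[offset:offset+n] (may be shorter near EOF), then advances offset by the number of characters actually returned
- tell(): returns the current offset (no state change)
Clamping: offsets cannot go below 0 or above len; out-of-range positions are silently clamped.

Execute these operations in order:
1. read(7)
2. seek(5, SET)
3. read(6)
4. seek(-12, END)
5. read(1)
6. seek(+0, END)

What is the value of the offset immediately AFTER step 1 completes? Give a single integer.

Answer: 7

Derivation:
After 1 (read(7)): returned '1S3A0GY', offset=7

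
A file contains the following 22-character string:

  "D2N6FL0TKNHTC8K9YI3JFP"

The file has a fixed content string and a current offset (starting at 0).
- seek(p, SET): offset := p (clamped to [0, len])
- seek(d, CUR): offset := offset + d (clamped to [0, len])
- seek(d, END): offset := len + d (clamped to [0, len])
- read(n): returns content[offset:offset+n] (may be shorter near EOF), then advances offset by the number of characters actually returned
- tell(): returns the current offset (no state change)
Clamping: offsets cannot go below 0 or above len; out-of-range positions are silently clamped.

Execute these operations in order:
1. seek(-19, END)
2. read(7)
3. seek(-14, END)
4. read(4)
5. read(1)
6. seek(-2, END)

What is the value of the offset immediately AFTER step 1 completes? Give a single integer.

After 1 (seek(-19, END)): offset=3

Answer: 3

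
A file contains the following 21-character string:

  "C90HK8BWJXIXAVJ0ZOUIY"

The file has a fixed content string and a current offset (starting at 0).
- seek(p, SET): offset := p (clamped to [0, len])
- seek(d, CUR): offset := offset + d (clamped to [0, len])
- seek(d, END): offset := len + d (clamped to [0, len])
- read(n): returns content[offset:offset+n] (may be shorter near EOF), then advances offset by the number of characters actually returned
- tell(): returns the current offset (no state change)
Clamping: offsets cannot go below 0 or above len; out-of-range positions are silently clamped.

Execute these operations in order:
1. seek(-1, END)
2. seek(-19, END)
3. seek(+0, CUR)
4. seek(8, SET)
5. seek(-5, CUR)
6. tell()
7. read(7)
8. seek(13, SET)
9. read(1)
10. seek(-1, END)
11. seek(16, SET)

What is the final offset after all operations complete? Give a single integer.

After 1 (seek(-1, END)): offset=20
After 2 (seek(-19, END)): offset=2
After 3 (seek(+0, CUR)): offset=2
After 4 (seek(8, SET)): offset=8
After 5 (seek(-5, CUR)): offset=3
After 6 (tell()): offset=3
After 7 (read(7)): returned 'HK8BWJX', offset=10
After 8 (seek(13, SET)): offset=13
After 9 (read(1)): returned 'V', offset=14
After 10 (seek(-1, END)): offset=20
After 11 (seek(16, SET)): offset=16

Answer: 16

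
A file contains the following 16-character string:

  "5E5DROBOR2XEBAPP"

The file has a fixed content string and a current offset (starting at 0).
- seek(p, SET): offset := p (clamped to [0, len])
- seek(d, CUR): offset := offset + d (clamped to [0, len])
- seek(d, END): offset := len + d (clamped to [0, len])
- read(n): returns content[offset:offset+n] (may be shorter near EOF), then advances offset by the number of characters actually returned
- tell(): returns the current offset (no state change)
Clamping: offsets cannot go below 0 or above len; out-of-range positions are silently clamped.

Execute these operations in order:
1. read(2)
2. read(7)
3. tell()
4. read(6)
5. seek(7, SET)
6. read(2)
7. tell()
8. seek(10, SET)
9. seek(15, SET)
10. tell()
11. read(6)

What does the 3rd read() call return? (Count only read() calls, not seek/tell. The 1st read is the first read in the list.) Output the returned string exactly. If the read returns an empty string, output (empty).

Answer: 2XEBAP

Derivation:
After 1 (read(2)): returned '5E', offset=2
After 2 (read(7)): returned '5DROBOR', offset=9
After 3 (tell()): offset=9
After 4 (read(6)): returned '2XEBAP', offset=15
After 5 (seek(7, SET)): offset=7
After 6 (read(2)): returned 'OR', offset=9
After 7 (tell()): offset=9
After 8 (seek(10, SET)): offset=10
After 9 (seek(15, SET)): offset=15
After 10 (tell()): offset=15
After 11 (read(6)): returned 'P', offset=16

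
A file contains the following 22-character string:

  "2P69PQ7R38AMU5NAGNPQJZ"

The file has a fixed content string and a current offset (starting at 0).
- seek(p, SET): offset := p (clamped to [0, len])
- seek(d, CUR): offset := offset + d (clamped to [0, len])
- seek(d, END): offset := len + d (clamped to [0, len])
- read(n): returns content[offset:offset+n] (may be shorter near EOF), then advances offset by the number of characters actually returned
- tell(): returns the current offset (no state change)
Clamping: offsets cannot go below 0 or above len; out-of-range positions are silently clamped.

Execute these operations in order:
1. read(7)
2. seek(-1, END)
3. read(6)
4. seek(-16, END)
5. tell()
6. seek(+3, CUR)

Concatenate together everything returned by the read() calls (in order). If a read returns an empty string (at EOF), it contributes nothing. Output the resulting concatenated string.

Answer: 2P69PQ7Z

Derivation:
After 1 (read(7)): returned '2P69PQ7', offset=7
After 2 (seek(-1, END)): offset=21
After 3 (read(6)): returned 'Z', offset=22
After 4 (seek(-16, END)): offset=6
After 5 (tell()): offset=6
After 6 (seek(+3, CUR)): offset=9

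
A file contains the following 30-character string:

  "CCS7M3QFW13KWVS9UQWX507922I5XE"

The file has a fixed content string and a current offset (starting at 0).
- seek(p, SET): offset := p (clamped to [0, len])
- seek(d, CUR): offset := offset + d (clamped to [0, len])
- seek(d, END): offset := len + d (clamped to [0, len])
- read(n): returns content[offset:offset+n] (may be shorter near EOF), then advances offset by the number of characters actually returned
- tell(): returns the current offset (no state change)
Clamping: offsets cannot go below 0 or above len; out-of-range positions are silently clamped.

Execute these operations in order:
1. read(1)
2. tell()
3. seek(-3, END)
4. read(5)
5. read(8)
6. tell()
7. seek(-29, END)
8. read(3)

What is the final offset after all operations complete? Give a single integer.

Answer: 4

Derivation:
After 1 (read(1)): returned 'C', offset=1
After 2 (tell()): offset=1
After 3 (seek(-3, END)): offset=27
After 4 (read(5)): returned '5XE', offset=30
After 5 (read(8)): returned '', offset=30
After 6 (tell()): offset=30
After 7 (seek(-29, END)): offset=1
After 8 (read(3)): returned 'CS7', offset=4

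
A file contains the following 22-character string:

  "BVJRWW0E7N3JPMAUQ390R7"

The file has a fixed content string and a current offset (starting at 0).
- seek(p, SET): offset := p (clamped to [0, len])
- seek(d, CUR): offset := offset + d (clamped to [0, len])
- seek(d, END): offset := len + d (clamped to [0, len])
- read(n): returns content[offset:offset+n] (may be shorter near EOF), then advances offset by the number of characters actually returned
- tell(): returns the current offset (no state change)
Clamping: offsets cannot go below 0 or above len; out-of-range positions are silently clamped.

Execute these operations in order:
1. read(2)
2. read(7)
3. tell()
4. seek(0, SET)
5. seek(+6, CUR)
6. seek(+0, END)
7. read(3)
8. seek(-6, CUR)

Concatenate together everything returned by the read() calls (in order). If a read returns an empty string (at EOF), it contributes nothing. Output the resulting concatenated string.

Answer: BVJRWW0E7

Derivation:
After 1 (read(2)): returned 'BV', offset=2
After 2 (read(7)): returned 'JRWW0E7', offset=9
After 3 (tell()): offset=9
After 4 (seek(0, SET)): offset=0
After 5 (seek(+6, CUR)): offset=6
After 6 (seek(+0, END)): offset=22
After 7 (read(3)): returned '', offset=22
After 8 (seek(-6, CUR)): offset=16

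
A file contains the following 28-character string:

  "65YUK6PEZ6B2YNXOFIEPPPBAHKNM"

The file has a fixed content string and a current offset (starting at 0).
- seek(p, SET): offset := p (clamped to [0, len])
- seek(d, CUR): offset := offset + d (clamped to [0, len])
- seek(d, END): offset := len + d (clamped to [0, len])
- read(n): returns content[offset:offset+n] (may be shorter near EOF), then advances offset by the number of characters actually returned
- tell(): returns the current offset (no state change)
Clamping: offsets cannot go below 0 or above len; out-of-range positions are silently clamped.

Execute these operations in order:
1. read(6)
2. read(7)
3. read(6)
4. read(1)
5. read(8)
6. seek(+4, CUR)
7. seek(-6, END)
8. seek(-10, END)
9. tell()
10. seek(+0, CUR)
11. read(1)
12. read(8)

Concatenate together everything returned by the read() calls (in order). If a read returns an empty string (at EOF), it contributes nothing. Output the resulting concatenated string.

Answer: 65YUK6PEZ6B2YNXOFIEPPPBAHKNMEPPPBAHKN

Derivation:
After 1 (read(6)): returned '65YUK6', offset=6
After 2 (read(7)): returned 'PEZ6B2Y', offset=13
After 3 (read(6)): returned 'NXOFIE', offset=19
After 4 (read(1)): returned 'P', offset=20
After 5 (read(8)): returned 'PPBAHKNM', offset=28
After 6 (seek(+4, CUR)): offset=28
After 7 (seek(-6, END)): offset=22
After 8 (seek(-10, END)): offset=18
After 9 (tell()): offset=18
After 10 (seek(+0, CUR)): offset=18
After 11 (read(1)): returned 'E', offset=19
After 12 (read(8)): returned 'PPPBAHKN', offset=27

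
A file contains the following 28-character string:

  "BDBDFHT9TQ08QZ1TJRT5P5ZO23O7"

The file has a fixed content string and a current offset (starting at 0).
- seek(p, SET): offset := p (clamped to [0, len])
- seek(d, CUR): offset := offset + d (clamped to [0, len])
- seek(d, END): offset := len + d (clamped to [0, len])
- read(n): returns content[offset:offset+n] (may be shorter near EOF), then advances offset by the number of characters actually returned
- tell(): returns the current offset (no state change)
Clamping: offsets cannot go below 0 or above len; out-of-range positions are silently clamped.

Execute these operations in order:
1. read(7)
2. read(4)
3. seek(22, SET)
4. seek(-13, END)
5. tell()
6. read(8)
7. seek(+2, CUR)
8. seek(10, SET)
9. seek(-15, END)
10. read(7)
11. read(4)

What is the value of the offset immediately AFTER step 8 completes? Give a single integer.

Answer: 10

Derivation:
After 1 (read(7)): returned 'BDBDFHT', offset=7
After 2 (read(4)): returned '9TQ0', offset=11
After 3 (seek(22, SET)): offset=22
After 4 (seek(-13, END)): offset=15
After 5 (tell()): offset=15
After 6 (read(8)): returned 'TJRT5P5Z', offset=23
After 7 (seek(+2, CUR)): offset=25
After 8 (seek(10, SET)): offset=10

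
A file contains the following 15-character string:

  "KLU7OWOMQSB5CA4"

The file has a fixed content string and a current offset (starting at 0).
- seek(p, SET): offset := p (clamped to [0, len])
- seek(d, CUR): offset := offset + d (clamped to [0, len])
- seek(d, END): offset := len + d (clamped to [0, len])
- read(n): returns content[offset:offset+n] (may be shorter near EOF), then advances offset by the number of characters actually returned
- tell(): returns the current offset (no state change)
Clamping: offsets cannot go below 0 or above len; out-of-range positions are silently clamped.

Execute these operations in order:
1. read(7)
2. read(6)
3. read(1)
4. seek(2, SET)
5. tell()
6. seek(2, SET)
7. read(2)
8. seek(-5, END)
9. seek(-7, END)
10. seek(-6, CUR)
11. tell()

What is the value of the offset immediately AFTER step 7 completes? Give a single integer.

Answer: 4

Derivation:
After 1 (read(7)): returned 'KLU7OWO', offset=7
After 2 (read(6)): returned 'MQSB5C', offset=13
After 3 (read(1)): returned 'A', offset=14
After 4 (seek(2, SET)): offset=2
After 5 (tell()): offset=2
After 6 (seek(2, SET)): offset=2
After 7 (read(2)): returned 'U7', offset=4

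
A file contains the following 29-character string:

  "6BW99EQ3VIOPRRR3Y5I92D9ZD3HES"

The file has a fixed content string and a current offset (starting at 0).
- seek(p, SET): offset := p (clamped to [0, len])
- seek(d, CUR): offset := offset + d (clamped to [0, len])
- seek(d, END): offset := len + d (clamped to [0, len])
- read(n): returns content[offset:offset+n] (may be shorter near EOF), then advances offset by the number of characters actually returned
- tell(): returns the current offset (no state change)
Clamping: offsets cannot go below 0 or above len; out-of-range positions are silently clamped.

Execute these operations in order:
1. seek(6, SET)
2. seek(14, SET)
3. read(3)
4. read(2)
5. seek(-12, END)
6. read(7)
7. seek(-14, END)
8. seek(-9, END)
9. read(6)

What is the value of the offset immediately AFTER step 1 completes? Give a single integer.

After 1 (seek(6, SET)): offset=6

Answer: 6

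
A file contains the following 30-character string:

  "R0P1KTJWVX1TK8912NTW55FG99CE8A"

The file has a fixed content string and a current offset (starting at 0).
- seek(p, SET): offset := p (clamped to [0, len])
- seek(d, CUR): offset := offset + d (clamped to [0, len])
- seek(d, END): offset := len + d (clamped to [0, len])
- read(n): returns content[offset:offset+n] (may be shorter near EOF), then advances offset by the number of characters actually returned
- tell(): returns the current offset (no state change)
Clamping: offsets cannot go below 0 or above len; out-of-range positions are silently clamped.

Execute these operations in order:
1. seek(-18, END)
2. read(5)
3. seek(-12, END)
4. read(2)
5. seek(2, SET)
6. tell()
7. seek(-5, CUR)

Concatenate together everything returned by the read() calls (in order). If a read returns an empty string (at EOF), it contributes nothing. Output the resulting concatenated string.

Answer: K8912TW

Derivation:
After 1 (seek(-18, END)): offset=12
After 2 (read(5)): returned 'K8912', offset=17
After 3 (seek(-12, END)): offset=18
After 4 (read(2)): returned 'TW', offset=20
After 5 (seek(2, SET)): offset=2
After 6 (tell()): offset=2
After 7 (seek(-5, CUR)): offset=0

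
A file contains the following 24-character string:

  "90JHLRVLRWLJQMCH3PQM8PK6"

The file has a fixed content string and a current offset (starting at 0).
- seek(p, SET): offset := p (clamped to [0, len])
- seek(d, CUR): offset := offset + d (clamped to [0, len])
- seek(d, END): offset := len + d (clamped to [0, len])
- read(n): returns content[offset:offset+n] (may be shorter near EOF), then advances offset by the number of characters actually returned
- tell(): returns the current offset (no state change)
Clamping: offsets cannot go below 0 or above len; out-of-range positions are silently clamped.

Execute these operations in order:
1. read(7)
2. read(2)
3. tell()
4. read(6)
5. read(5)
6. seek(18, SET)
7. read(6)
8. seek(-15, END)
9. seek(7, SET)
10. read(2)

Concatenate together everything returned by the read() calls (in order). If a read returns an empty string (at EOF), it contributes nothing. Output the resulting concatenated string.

After 1 (read(7)): returned '90JHLRV', offset=7
After 2 (read(2)): returned 'LR', offset=9
After 3 (tell()): offset=9
After 4 (read(6)): returned 'WLJQMC', offset=15
After 5 (read(5)): returned 'H3PQM', offset=20
After 6 (seek(18, SET)): offset=18
After 7 (read(6)): returned 'QM8PK6', offset=24
After 8 (seek(-15, END)): offset=9
After 9 (seek(7, SET)): offset=7
After 10 (read(2)): returned 'LR', offset=9

Answer: 90JHLRVLRWLJQMCH3PQMQM8PK6LR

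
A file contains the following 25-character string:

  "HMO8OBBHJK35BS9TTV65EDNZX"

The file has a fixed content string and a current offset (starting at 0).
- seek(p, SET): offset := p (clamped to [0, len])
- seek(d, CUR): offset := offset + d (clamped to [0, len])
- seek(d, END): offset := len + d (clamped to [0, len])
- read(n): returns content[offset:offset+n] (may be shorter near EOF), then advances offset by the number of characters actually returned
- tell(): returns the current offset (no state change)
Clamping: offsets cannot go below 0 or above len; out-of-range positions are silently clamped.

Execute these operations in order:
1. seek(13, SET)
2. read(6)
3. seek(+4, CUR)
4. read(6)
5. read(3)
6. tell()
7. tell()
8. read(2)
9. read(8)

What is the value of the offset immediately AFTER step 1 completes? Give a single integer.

Answer: 13

Derivation:
After 1 (seek(13, SET)): offset=13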